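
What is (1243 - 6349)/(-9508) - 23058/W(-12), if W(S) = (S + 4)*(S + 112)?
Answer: 27915033/950800 ≈ 29.360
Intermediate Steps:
W(S) = (4 + S)*(112 + S)
(1243 - 6349)/(-9508) - 23058/W(-12) = (1243 - 6349)/(-9508) - 23058/(448 + (-12)² + 116*(-12)) = -5106*(-1/9508) - 23058/(448 + 144 - 1392) = 2553/4754 - 23058/(-800) = 2553/4754 - 23058*(-1/800) = 2553/4754 + 11529/400 = 27915033/950800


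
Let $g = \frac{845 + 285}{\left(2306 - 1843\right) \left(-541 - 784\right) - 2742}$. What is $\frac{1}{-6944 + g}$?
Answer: $- \frac{616217}{4279011978} \approx -0.00014401$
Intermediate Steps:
$g = - \frac{1130}{616217}$ ($g = \frac{1130}{463 \left(-1325\right) - 2742} = \frac{1130}{-613475 - 2742} = \frac{1130}{-616217} = 1130 \left(- \frac{1}{616217}\right) = - \frac{1130}{616217} \approx -0.0018338$)
$\frac{1}{-6944 + g} = \frac{1}{-6944 - \frac{1130}{616217}} = \frac{1}{- \frac{4279011978}{616217}} = - \frac{616217}{4279011978}$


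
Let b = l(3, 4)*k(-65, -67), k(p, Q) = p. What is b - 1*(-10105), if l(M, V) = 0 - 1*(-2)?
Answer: 9975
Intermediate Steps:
l(M, V) = 2 (l(M, V) = 0 + 2 = 2)
b = -130 (b = 2*(-65) = -130)
b - 1*(-10105) = -130 - 1*(-10105) = -130 + 10105 = 9975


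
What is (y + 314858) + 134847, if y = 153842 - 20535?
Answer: 583012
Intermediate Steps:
y = 133307
(y + 314858) + 134847 = (133307 + 314858) + 134847 = 448165 + 134847 = 583012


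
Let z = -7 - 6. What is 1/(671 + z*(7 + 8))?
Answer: 1/476 ≈ 0.0021008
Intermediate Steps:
z = -13
1/(671 + z*(7 + 8)) = 1/(671 - 13*(7 + 8)) = 1/(671 - 13*15) = 1/(671 - 195) = 1/476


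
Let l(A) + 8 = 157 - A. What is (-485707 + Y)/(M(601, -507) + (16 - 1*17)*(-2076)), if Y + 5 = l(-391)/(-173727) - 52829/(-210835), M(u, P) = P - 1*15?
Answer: -1976724435896473/6324388399770 ≈ -312.56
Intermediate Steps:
M(u, P) = -15 + P (M(u, P) = P - 15 = -15 + P)
l(A) = 149 - A (l(A) = -8 + (157 - A) = 149 - A)
Y = -19341631938/4069748005 (Y = -5 + ((149 - 1*(-391))/(-173727) - 52829/(-210835)) = -5 + ((149 + 391)*(-1/173727) - 52829*(-1/210835)) = -5 + (540*(-1/173727) + 52829/210835) = -5 + (-60/19303 + 52829/210835) = -5 + 1007108087/4069748005 = -19341631938/4069748005 ≈ -4.7525)
(-485707 + Y)/(M(601, -507) + (16 - 1*17)*(-2076)) = (-485707 - 19341631938/4069748005)/((-15 - 507) + (16 - 1*17)*(-2076)) = -1976724435896473/(4069748005*(-522 + (16 - 17)*(-2076))) = -1976724435896473/(4069748005*(-522 - 1*(-2076))) = -1976724435896473/(4069748005*(-522 + 2076)) = -1976724435896473/4069748005/1554 = -1976724435896473/4069748005*1/1554 = -1976724435896473/6324388399770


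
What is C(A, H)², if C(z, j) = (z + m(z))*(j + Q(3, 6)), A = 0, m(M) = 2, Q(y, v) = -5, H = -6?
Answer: 484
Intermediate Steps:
C(z, j) = (-5 + j)*(2 + z) (C(z, j) = (z + 2)*(j - 5) = (2 + z)*(-5 + j) = (-5 + j)*(2 + z))
C(A, H)² = (-10 - 5*0 + 2*(-6) - 6*0)² = (-10 + 0 - 12 + 0)² = (-22)² = 484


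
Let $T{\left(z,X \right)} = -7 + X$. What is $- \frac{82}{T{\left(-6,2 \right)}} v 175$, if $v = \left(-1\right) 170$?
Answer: $-487900$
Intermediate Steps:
$v = -170$
$- \frac{82}{T{\left(-6,2 \right)}} v 175 = - \frac{82}{-7 + 2} \left(-170\right) 175 = - \frac{82}{-5} \left(-170\right) 175 = \left(-82\right) \left(- \frac{1}{5}\right) \left(-170\right) 175 = \frac{82}{5} \left(-170\right) 175 = \left(-2788\right) 175 = -487900$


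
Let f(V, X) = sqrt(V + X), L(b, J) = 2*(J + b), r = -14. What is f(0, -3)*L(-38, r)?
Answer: -104*I*sqrt(3) ≈ -180.13*I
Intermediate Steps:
L(b, J) = 2*J + 2*b
f(0, -3)*L(-38, r) = sqrt(0 - 3)*(2*(-14) + 2*(-38)) = sqrt(-3)*(-28 - 76) = (I*sqrt(3))*(-104) = -104*I*sqrt(3)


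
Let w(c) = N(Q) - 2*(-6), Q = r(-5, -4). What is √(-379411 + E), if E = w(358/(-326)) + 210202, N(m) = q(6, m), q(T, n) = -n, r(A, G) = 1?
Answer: I*√169198 ≈ 411.34*I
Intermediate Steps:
Q = 1
N(m) = -m
w(c) = 11 (w(c) = -1*1 - 2*(-6) = -1 + 12 = 11)
E = 210213 (E = 11 + 210202 = 210213)
√(-379411 + E) = √(-379411 + 210213) = √(-169198) = I*√169198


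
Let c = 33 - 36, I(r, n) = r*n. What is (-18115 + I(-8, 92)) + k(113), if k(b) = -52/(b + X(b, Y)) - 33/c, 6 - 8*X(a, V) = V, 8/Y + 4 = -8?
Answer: -12868032/683 ≈ -18840.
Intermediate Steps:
Y = -2/3 (Y = 8/(-4 - 8) = 8/(-12) = 8*(-1/12) = -2/3 ≈ -0.66667)
I(r, n) = n*r
X(a, V) = 3/4 - V/8
c = -3
k(b) = 11 - 52/(5/6 + b) (k(b) = -52/(b + (3/4 - 1/8*(-2/3))) - 33/(-3) = -52/(b + (3/4 + 1/12)) - 33*(-1/3) = -52/(b + 5/6) + 11 = -52/(5/6 + b) + 11 = 11 - 52/(5/6 + b))
(-18115 + I(-8, 92)) + k(113) = (-18115 + 92*(-8)) + (-257 + 66*113)/(5 + 6*113) = (-18115 - 736) + (-257 + 7458)/(5 + 678) = -18851 + 7201/683 = -12868032/683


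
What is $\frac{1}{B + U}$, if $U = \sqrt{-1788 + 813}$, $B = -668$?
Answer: $- \frac{668}{447199} - \frac{5 i \sqrt{39}}{447199} \approx -0.0014937 - 6.9823 \cdot 10^{-5} i$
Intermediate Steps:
$U = 5 i \sqrt{39}$ ($U = \sqrt{-975} = 5 i \sqrt{39} \approx 31.225 i$)
$\frac{1}{B + U} = \frac{1}{-668 + 5 i \sqrt{39}}$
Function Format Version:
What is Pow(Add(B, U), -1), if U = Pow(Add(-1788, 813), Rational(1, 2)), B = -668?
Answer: Add(Rational(-668, 447199), Mul(Rational(-5, 447199), I, Pow(39, Rational(1, 2)))) ≈ Add(-0.0014937, Mul(-6.9823e-5, I))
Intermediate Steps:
U = Mul(5, I, Pow(39, Rational(1, 2))) (U = Pow(-975, Rational(1, 2)) = Mul(5, I, Pow(39, Rational(1, 2))) ≈ Mul(31.225, I))
Pow(Add(B, U), -1) = Pow(Add(-668, Mul(5, I, Pow(39, Rational(1, 2)))), -1)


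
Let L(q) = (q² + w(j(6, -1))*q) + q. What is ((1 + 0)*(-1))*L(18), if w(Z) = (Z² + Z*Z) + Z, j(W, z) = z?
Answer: -360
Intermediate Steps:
w(Z) = Z + 2*Z² (w(Z) = (Z² + Z²) + Z = 2*Z² + Z = Z + 2*Z²)
L(q) = q² + 2*q (L(q) = (q² + (-(1 + 2*(-1)))*q) + q = (q² + (-(1 - 2))*q) + q = (q² + (-1*(-1))*q) + q = (q² + 1*q) + q = (q² + q) + q = (q + q²) + q = q² + 2*q)
((1 + 0)*(-1))*L(18) = ((1 + 0)*(-1))*(18*(2 + 18)) = (1*(-1))*(18*20) = -1*360 = -360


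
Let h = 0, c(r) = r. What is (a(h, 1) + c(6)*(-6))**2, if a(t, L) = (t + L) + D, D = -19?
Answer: 2916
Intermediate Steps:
a(t, L) = -19 + L + t (a(t, L) = (t + L) - 19 = (L + t) - 19 = -19 + L + t)
(a(h, 1) + c(6)*(-6))**2 = ((-19 + 1 + 0) + 6*(-6))**2 = (-18 - 36)**2 = (-54)**2 = 2916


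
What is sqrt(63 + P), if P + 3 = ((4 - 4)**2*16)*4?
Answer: 2*sqrt(15) ≈ 7.7460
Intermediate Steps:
P = -3 (P = -3 + ((4 - 4)**2*16)*4 = -3 + (0**2*16)*4 = -3 + (0*16)*4 = -3 + 0*4 = -3 + 0 = -3)
sqrt(63 + P) = sqrt(63 - 3) = sqrt(60) = 2*sqrt(15)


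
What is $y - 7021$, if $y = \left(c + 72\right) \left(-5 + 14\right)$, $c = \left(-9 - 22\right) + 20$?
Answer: $-6472$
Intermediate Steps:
$c = -11$ ($c = -31 + 20 = -11$)
$y = 549$ ($y = \left(-11 + 72\right) \left(-5 + 14\right) = 61 \cdot 9 = 549$)
$y - 7021 = 549 - 7021 = -6472$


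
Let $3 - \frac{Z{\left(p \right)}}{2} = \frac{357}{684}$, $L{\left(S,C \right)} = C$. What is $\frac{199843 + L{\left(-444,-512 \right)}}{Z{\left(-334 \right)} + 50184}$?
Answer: $\frac{22723734}{5721541} \approx 3.9716$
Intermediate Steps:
$Z{\left(p \right)} = \frac{565}{114}$ ($Z{\left(p \right)} = 6 - 2 \cdot \frac{357}{684} = 6 - 2 \cdot 357 \cdot \frac{1}{684} = 6 - \frac{119}{114} = \frac{565}{114}$)
$\frac{199843 + L{\left(-444,-512 \right)}}{Z{\left(-334 \right)} + 50184} = \frac{199843 - 512}{\frac{565}{114} + 50184} = \frac{199331}{\frac{5721541}{114}} = 199331 \cdot \frac{114}{5721541} = \frac{22723734}{5721541}$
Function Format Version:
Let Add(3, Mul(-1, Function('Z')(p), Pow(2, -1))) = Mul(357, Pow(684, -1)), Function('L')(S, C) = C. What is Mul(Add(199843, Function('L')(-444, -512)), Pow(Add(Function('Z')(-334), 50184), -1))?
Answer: Rational(22723734, 5721541) ≈ 3.9716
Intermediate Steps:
Function('Z')(p) = Rational(565, 114) (Function('Z')(p) = Add(6, Mul(-2, Mul(357, Pow(684, -1)))) = Add(6, Mul(-2, Mul(357, Rational(1, 684)))) = Add(6, Mul(-2, Rational(119, 228))) = Add(6, Rational(-119, 114)) = Rational(565, 114))
Mul(Add(199843, Function('L')(-444, -512)), Pow(Add(Function('Z')(-334), 50184), -1)) = Mul(Add(199843, -512), Pow(Add(Rational(565, 114), 50184), -1)) = Mul(199331, Pow(Rational(5721541, 114), -1)) = Mul(199331, Rational(114, 5721541)) = Rational(22723734, 5721541)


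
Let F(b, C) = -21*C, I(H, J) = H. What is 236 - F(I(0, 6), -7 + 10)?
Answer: 299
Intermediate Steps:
236 - F(I(0, 6), -7 + 10) = 236 - (-21)*(-7 + 10) = 236 - (-21)*3 = 236 - 1*(-63) = 236 + 63 = 299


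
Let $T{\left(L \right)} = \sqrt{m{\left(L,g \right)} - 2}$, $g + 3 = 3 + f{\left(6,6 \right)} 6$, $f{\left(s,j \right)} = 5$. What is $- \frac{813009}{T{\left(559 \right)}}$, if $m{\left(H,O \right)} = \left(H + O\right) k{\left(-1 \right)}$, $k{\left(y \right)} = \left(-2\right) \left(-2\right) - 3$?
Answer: $- \frac{813009 \sqrt{587}}{587} \approx -33557.0$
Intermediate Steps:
$k{\left(y \right)} = 1$ ($k{\left(y \right)} = 4 - 3 = 1$)
$g = 30$ ($g = -3 + \left(3 + 5 \cdot 6\right) = -3 + \left(3 + 30\right) = -3 + 33 = 30$)
$m{\left(H,O \right)} = H + O$ ($m{\left(H,O \right)} = \left(H + O\right) 1 = H + O$)
$T{\left(L \right)} = \sqrt{28 + L}$ ($T{\left(L \right)} = \sqrt{\left(L + 30\right) - 2} = \sqrt{\left(30 + L\right) - 2} = \sqrt{28 + L}$)
$- \frac{813009}{T{\left(559 \right)}} = - \frac{813009}{\sqrt{28 + 559}} = - \frac{813009}{\sqrt{587}} = - 813009 \frac{\sqrt{587}}{587} = - \frac{813009 \sqrt{587}}{587}$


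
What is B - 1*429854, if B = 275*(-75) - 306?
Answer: -450785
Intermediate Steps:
B = -20931 (B = -20625 - 306 = -20931)
B - 1*429854 = -20931 - 1*429854 = -20931 - 429854 = -450785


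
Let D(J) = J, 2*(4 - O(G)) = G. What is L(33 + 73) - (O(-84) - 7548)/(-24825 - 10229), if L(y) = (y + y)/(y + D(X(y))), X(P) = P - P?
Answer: 31303/17527 ≈ 1.7860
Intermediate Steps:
X(P) = 0
O(G) = 4 - G/2
L(y) = 2 (L(y) = (y + y)/(y + 0) = (2*y)/y = 2)
L(33 + 73) - (O(-84) - 7548)/(-24825 - 10229) = 2 - ((4 - ½*(-84)) - 7548)/(-24825 - 10229) = 2 - ((4 + 42) - 7548)/(-35054) = 2 - (46 - 7548)*(-1)/35054 = 2 - (-7502)*(-1)/35054 = 2 - 1*3751/17527 = 2 - 3751/17527 = 31303/17527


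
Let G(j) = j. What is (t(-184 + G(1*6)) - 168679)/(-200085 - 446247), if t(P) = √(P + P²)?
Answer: 168679/646332 - √31506/646332 ≈ 0.26070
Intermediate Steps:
(t(-184 + G(1*6)) - 168679)/(-200085 - 446247) = (√((-184 + 1*6)*(1 + (-184 + 1*6))) - 168679)/(-200085 - 446247) = (√((-184 + 6)*(1 + (-184 + 6))) - 168679)/(-646332) = (√(-178*(1 - 178)) - 168679)*(-1/646332) = (√(-178*(-177)) - 168679)*(-1/646332) = (√31506 - 168679)*(-1/646332) = (-168679 + √31506)*(-1/646332) = 168679/646332 - √31506/646332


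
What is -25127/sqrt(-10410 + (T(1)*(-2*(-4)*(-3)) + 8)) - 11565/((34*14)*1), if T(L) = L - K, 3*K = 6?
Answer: -11565/476 + 25127*I*sqrt(10378)/10378 ≈ -24.296 + 246.65*I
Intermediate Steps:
K = 2 (K = (1/3)*6 = 2)
T(L) = -2 + L (T(L) = L - 1*2 = L - 2 = -2 + L)
-25127/sqrt(-10410 + (T(1)*(-2*(-4)*(-3)) + 8)) - 11565/((34*14)*1) = -25127/sqrt(-10410 + ((-2 + 1)*(-2*(-4)*(-3)) + 8)) - 11565/((34*14)*1) = -25127/sqrt(-10410 + (-8*(-3) + 8)) - 11565/(476*1) = -25127/sqrt(-10410 + (-1*(-24) + 8)) - 11565/476 = -25127/sqrt(-10410 + (24 + 8)) - 11565*1/476 = -25127/sqrt(-10410 + 32) - 11565/476 = -25127*(-I*sqrt(10378)/10378) - 11565/476 = -(-25127)*I*sqrt(10378)/10378 - 11565/476 = 25127*I*sqrt(10378)/10378 - 11565/476 = -11565/476 + 25127*I*sqrt(10378)/10378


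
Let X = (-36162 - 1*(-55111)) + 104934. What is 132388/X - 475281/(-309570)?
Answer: 54839423/21060110 ≈ 2.6039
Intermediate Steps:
X = 123883 (X = (-36162 + 55111) + 104934 = 18949 + 104934 = 123883)
132388/X - 475281/(-309570) = 132388/123883 - 475281/(-309570) = 132388*(1/123883) - 475281*(-1/309570) = 132388/123883 + 261/170 = 54839423/21060110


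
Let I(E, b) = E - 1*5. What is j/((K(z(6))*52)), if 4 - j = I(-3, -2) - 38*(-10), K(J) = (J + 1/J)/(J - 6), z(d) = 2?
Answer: 736/65 ≈ 11.323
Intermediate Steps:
I(E, b) = -5 + E (I(E, b) = E - 5 = -5 + E)
K(J) = (J + 1/J)/(-6 + J)
j = -368 (j = 4 - ((-5 - 3) - 38*(-10)) = 4 - (-8 + 380) = 4 - 1*372 = 4 - 372 = -368)
j/((K(z(6))*52)) = -368*(-6 + 2)/(26*(1 + 2²)) = -368*(-2/(13*(1 + 4))) = -368/(((½)*(-¼)*5)*52) = -368/((-5/8*52)) = -368/(-65/2) = -368*(-2/65) = 736/65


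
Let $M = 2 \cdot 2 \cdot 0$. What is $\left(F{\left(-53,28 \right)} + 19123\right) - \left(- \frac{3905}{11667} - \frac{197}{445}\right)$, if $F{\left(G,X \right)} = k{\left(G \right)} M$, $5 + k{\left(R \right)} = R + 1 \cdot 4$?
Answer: $\frac{99287114369}{5191815} \approx 19124.0$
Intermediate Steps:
$k{\left(R \right)} = -1 + R$ ($k{\left(R \right)} = -5 + \left(R + 1 \cdot 4\right) = -5 + \left(R + 4\right) = -5 + \left(4 + R\right) = -1 + R$)
$M = 0$ ($M = 4 \cdot 0 = 0$)
$F{\left(G,X \right)} = 0$ ($F{\left(G,X \right)} = \left(-1 + G\right) 0 = 0$)
$\left(F{\left(-53,28 \right)} + 19123\right) - \left(- \frac{3905}{11667} - \frac{197}{445}\right) = \left(0 + 19123\right) - \left(- \frac{3905}{11667} - \frac{197}{445}\right) = 19123 - - \frac{4036124}{5191815} = 19123 + \left(\frac{3905}{11667} + \frac{197}{445}\right) = 19123 + \frac{4036124}{5191815} = \frac{99287114369}{5191815}$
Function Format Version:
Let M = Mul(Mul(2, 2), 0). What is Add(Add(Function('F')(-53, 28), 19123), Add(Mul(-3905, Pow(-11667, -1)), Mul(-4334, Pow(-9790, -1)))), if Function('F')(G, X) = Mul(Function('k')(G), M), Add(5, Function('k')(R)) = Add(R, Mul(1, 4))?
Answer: Rational(99287114369, 5191815) ≈ 19124.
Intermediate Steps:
Function('k')(R) = Add(-1, R) (Function('k')(R) = Add(-5, Add(R, Mul(1, 4))) = Add(-5, Add(R, 4)) = Add(-5, Add(4, R)) = Add(-1, R))
M = 0 (M = Mul(4, 0) = 0)
Function('F')(G, X) = 0 (Function('F')(G, X) = Mul(Add(-1, G), 0) = 0)
Add(Add(Function('F')(-53, 28), 19123), Add(Mul(-3905, Pow(-11667, -1)), Mul(-4334, Pow(-9790, -1)))) = Add(Add(0, 19123), Add(Mul(-3905, Pow(-11667, -1)), Mul(-4334, Pow(-9790, -1)))) = Add(19123, Add(Mul(-3905, Rational(-1, 11667)), Mul(-4334, Rational(-1, 9790)))) = Add(19123, Add(Rational(3905, 11667), Rational(197, 445))) = Add(19123, Rational(4036124, 5191815)) = Rational(99287114369, 5191815)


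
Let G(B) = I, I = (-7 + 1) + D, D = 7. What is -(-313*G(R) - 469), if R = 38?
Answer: 782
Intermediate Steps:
I = 1 (I = (-7 + 1) + 7 = -6 + 7 = 1)
G(B) = 1
-(-313*G(R) - 469) = -(-313*1 - 469) = -(-313 - 469) = -1*(-782) = 782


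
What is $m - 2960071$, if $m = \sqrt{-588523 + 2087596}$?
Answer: $-2960071 + \sqrt{1499073} \approx -2.9588 \cdot 10^{6}$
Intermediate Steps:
$m = \sqrt{1499073} \approx 1224.4$
$m - 2960071 = \sqrt{1499073} - 2960071 = -2960071 + \sqrt{1499073}$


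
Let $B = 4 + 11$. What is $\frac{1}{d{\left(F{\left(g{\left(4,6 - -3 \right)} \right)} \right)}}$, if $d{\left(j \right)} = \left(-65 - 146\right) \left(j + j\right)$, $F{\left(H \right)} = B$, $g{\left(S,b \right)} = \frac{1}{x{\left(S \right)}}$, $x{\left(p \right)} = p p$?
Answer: $- \frac{1}{6330} \approx -0.00015798$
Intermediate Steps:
$x{\left(p \right)} = p^{2}$
$B = 15$
$g{\left(S,b \right)} = \frac{1}{S^{2}}$
$F{\left(H \right)} = 15$
$d{\left(j \right)} = - 422 j$ ($d{\left(j \right)} = - 211 \cdot 2 j = - 422 j$)
$\frac{1}{d{\left(F{\left(g{\left(4,6 - -3 \right)} \right)} \right)}} = \frac{1}{\left(-422\right) 15} = \frac{1}{-6330} = - \frac{1}{6330}$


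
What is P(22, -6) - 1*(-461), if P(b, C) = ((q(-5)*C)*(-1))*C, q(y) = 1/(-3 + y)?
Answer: 931/2 ≈ 465.50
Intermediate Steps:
P(b, C) = C²/8 (P(b, C) = ((C/(-3 - 5))*(-1))*C = ((C/(-8))*(-1))*C = (-C/8*(-1))*C = (C/8)*C = C²/8)
P(22, -6) - 1*(-461) = (⅛)*(-6)² - 1*(-461) = (⅛)*36 + 461 = 9/2 + 461 = 931/2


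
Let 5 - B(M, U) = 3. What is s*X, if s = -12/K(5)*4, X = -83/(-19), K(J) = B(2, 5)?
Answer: -1992/19 ≈ -104.84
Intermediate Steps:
B(M, U) = 2 (B(M, U) = 5 - 1*3 = 5 - 3 = 2)
K(J) = 2
X = 83/19 (X = -83*(-1/19) = 83/19 ≈ 4.3684)
s = -24 (s = -12/2*4 = -6*1*4 = -6*4 = -24)
s*X = -24*83/19 = -1992/19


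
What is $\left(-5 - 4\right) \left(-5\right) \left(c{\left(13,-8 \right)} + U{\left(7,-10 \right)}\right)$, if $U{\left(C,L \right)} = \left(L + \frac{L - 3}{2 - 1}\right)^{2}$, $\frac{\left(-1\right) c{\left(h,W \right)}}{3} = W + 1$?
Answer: $24750$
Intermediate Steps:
$c{\left(h,W \right)} = -3 - 3 W$ ($c{\left(h,W \right)} = - 3 \left(W + 1\right) = - 3 \left(1 + W\right) = -3 - 3 W$)
$U{\left(C,L \right)} = \left(-3 + 2 L\right)^{2}$ ($U{\left(C,L \right)} = \left(L + \frac{-3 + L}{1}\right)^{2} = \left(L + \left(-3 + L\right) 1\right)^{2} = \left(L + \left(-3 + L\right)\right)^{2} = \left(-3 + 2 L\right)^{2}$)
$\left(-5 - 4\right) \left(-5\right) \left(c{\left(13,-8 \right)} + U{\left(7,-10 \right)}\right) = \left(-5 - 4\right) \left(-5\right) \left(\left(-3 - -24\right) + \left(-3 + 2 \left(-10\right)\right)^{2}\right) = \left(-9\right) \left(-5\right) \left(\left(-3 + 24\right) + \left(-3 - 20\right)^{2}\right) = 45 \left(21 + \left(-23\right)^{2}\right) = 45 \left(21 + 529\right) = 45 \cdot 550 = 24750$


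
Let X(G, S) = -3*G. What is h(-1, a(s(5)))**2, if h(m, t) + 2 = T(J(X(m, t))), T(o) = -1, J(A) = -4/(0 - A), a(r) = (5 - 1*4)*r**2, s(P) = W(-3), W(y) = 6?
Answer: 9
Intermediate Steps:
s(P) = 6
a(r) = r**2 (a(r) = (5 - 4)*r**2 = 1*r**2 = r**2)
J(A) = 4/A (J(A) = -4*(-1/A) = -(-4)/A = 4/A)
h(m, t) = -3 (h(m, t) = -2 - 1 = -3)
h(-1, a(s(5)))**2 = (-3)**2 = 9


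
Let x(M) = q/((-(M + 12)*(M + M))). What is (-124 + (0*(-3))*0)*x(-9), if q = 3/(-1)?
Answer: 62/9 ≈ 6.8889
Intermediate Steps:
q = -3 (q = 3*(-1) = -3)
x(M) = 3/(2*M*(12 + M)) (x(M) = -3*(-1/((M + 12)*(M + M))) = -3*(-1/(2*M*(12 + M))) = -(-3)/(2*M*(12 + M)) = 3/(2*M*(12 + M)))
(-124 + (0*(-3))*0)*x(-9) = (-124 + (0*(-3))*0)*((3/2)/(-9*(12 - 9))) = (-124 + 0*0)*((3/2)*(-⅑)/3) = (-124 + 0)*((3/2)*(-⅑)*(⅓)) = -124*(-1/18) = 62/9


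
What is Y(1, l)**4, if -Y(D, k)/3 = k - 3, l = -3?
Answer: 104976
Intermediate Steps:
Y(D, k) = 9 - 3*k (Y(D, k) = -3*(k - 3) = -3*(-3 + k) = 9 - 3*k)
Y(1, l)**4 = (9 - 3*(-3))**4 = (9 + 9)**4 = 18**4 = 104976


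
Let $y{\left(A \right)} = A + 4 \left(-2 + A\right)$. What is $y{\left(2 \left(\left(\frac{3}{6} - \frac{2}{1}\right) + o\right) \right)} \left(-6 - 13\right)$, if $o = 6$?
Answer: $-703$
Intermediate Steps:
$y{\left(A \right)} = -8 + 5 A$ ($y{\left(A \right)} = A + \left(-8 + 4 A\right) = -8 + 5 A$)
$y{\left(2 \left(\left(\frac{3}{6} - \frac{2}{1}\right) + o\right) \right)} \left(-6 - 13\right) = \left(-8 + 5 \cdot 2 \left(\left(\frac{3}{6} - \frac{2}{1}\right) + 6\right)\right) \left(-6 - 13\right) = \left(-8 + 5 \cdot 2 \left(\left(3 \cdot \frac{1}{6} - 2\right) + 6\right)\right) \left(-6 - 13\right) = \left(-8 + 5 \cdot 2 \left(\left(\frac{1}{2} - 2\right) + 6\right)\right) \left(-19\right) = \left(-8 + 5 \cdot 2 \left(- \frac{3}{2} + 6\right)\right) \left(-19\right) = \left(-8 + 5 \cdot 2 \cdot \frac{9}{2}\right) \left(-19\right) = \left(-8 + 5 \cdot 9\right) \left(-19\right) = \left(-8 + 45\right) \left(-19\right) = 37 \left(-19\right) = -703$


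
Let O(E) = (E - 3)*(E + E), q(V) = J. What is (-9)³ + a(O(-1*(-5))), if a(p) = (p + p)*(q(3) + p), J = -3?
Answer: -49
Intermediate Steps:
q(V) = -3
O(E) = 2*E*(-3 + E) (O(E) = (-3 + E)*(2*E) = 2*E*(-3 + E))
a(p) = 2*p*(-3 + p) (a(p) = (p + p)*(-3 + p) = (2*p)*(-3 + p) = 2*p*(-3 + p))
(-9)³ + a(O(-1*(-5))) = (-9)³ + 2*(2*(-1*(-5))*(-3 - 1*(-5)))*(-3 + 2*(-1*(-5))*(-3 - 1*(-5))) = -729 + 2*(2*5*(-3 + 5))*(-3 + 2*5*(-3 + 5)) = -729 + 2*(2*5*2)*(-3 + 2*5*2) = -729 + 2*20*(-3 + 20) = -729 + 2*20*17 = -729 + 680 = -49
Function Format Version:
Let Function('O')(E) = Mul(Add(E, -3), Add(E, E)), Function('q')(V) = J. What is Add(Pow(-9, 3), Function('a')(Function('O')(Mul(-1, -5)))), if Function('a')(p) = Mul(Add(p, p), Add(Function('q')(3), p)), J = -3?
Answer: -49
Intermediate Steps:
Function('q')(V) = -3
Function('O')(E) = Mul(2, E, Add(-3, E)) (Function('O')(E) = Mul(Add(-3, E), Mul(2, E)) = Mul(2, E, Add(-3, E)))
Function('a')(p) = Mul(2, p, Add(-3, p)) (Function('a')(p) = Mul(Add(p, p), Add(-3, p)) = Mul(Mul(2, p), Add(-3, p)) = Mul(2, p, Add(-3, p)))
Add(Pow(-9, 3), Function('a')(Function('O')(Mul(-1, -5)))) = Add(Pow(-9, 3), Mul(2, Mul(2, Mul(-1, -5), Add(-3, Mul(-1, -5))), Add(-3, Mul(2, Mul(-1, -5), Add(-3, Mul(-1, -5)))))) = Add(-729, Mul(2, Mul(2, 5, Add(-3, 5)), Add(-3, Mul(2, 5, Add(-3, 5))))) = Add(-729, Mul(2, Mul(2, 5, 2), Add(-3, Mul(2, 5, 2)))) = Add(-729, Mul(2, 20, Add(-3, 20))) = Add(-729, Mul(2, 20, 17)) = Add(-729, 680) = -49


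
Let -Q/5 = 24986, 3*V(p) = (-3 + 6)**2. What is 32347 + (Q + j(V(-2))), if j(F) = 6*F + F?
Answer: -92562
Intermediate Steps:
V(p) = 3 (V(p) = (-3 + 6)**2/3 = (1/3)*3**2 = (1/3)*9 = 3)
j(F) = 7*F
Q = -124930 (Q = -5*24986 = -124930)
32347 + (Q + j(V(-2))) = 32347 + (-124930 + 7*3) = 32347 + (-124930 + 21) = 32347 - 124909 = -92562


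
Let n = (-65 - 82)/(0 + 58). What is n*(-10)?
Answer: 735/29 ≈ 25.345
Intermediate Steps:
n = -147/58 ≈ -2.5345
n*(-10) = -147/58*(-10) = 735/29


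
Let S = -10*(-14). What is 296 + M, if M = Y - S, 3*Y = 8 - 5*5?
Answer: 451/3 ≈ 150.33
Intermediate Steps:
S = 140
Y = -17/3 (Y = (8 - 5*5)/3 = (8 - 25)/3 = (1/3)*(-17) = -17/3 ≈ -5.6667)
M = -437/3 (M = -17/3 - 1*140 = -17/3 - 140 = -437/3 ≈ -145.67)
296 + M = 296 - 437/3 = 451/3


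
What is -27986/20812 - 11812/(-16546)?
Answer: -54306253/86088838 ≈ -0.63082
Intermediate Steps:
-27986/20812 - 11812/(-16546) = -27986*1/20812 - 11812*(-1/16546) = -13993/10406 + 5906/8273 = -54306253/86088838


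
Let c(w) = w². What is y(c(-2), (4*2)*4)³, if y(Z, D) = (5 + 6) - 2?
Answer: 729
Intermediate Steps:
y(Z, D) = 9 (y(Z, D) = 11 - 2 = 9)
y(c(-2), (4*2)*4)³ = 9³ = 729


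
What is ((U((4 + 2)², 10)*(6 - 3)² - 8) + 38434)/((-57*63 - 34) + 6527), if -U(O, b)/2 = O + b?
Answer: 18799/1451 ≈ 12.956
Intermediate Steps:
U(O, b) = -2*O - 2*b (U(O, b) = -2*(O + b) = -2*O - 2*b)
((U((4 + 2)², 10)*(6 - 3)² - 8) + 38434)/((-57*63 - 34) + 6527) = (((-2*(4 + 2)² - 2*10)*(6 - 3)² - 8) + 38434)/((-57*63 - 34) + 6527) = (((-2*6² - 20)*3² - 8) + 38434)/((-3591 - 34) + 6527) = (((-2*36 - 20)*9 - 8) + 38434)/(-3625 + 6527) = (((-72 - 20)*9 - 8) + 38434)/2902 = ((-92*9 - 8) + 38434)*(1/2902) = ((-828 - 8) + 38434)*(1/2902) = (-836 + 38434)*(1/2902) = 37598*(1/2902) = 18799/1451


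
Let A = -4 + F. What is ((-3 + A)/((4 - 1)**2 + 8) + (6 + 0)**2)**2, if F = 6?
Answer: 373321/289 ≈ 1291.8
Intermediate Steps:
A = 2 (A = -4 + 6 = 2)
((-3 + A)/((4 - 1)**2 + 8) + (6 + 0)**2)**2 = ((-3 + 2)/((4 - 1)**2 + 8) + (6 + 0)**2)**2 = (-1/(3**2 + 8) + 6**2)**2 = (-1/(9 + 8) + 36)**2 = (-1/17 + 36)**2 = (611/17)**2 = 373321/289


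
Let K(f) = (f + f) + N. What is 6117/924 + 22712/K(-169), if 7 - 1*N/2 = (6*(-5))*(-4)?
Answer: -1461325/43428 ≈ -33.649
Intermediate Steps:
N = -226 (N = 14 - 2*6*(-5)*(-4) = 14 - (-60)*(-4) = 14 - 2*120 = 14 - 240 = -226)
K(f) = -226 + 2*f (K(f) = (f + f) - 226 = 2*f - 226 = -226 + 2*f)
6117/924 + 22712/K(-169) = 6117/924 + 22712/(-226 + 2*(-169)) = 6117*(1/924) + 22712/(-226 - 338) = 2039/308 + 22712/(-564) = 2039/308 + 22712*(-1/564) = 2039/308 - 5678/141 = -1461325/43428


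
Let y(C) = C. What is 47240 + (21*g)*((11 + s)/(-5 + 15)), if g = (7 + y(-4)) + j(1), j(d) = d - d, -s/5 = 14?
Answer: 468683/10 ≈ 46868.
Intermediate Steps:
s = -70 (s = -5*14 = -70)
j(d) = 0
g = 3 (g = (7 - 4) + 0 = 3 + 0 = 3)
47240 + (21*g)*((11 + s)/(-5 + 15)) = 47240 + (21*3)*((11 - 70)/(-5 + 15)) = 47240 + 63*(-59/10) = 47240 - 3717/10 = 468683/10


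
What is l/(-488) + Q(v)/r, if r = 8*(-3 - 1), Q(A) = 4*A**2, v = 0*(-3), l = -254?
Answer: 127/244 ≈ 0.52049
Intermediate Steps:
v = 0
r = -32 (r = 8*(-4) = -32)
l/(-488) + Q(v)/r = -254/(-488) + (4*0**2)/(-32) = -254*(-1/488) + (4*0)*(-1/32) = 127/244 + 0*(-1/32) = 127/244 + 0 = 127/244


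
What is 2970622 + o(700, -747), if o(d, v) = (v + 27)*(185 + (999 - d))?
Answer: 2622142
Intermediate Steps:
o(d, v) = (27 + v)*(1184 - d)
2970622 + o(700, -747) = 2970622 + (31968 - 27*700 + 1184*(-747) - 1*700*(-747)) = 2970622 + (31968 - 18900 - 884448 + 522900) = 2970622 - 348480 = 2622142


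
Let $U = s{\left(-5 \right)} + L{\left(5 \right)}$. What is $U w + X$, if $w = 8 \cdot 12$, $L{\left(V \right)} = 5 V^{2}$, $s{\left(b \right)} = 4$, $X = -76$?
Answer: $12308$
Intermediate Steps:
$w = 96$
$U = 129$ ($U = 4 + 5 \cdot 5^{2} = 4 + 5 \cdot 25 = 4 + 125 = 129$)
$U w + X = 129 \cdot 96 - 76 = 12384 - 76 = 12308$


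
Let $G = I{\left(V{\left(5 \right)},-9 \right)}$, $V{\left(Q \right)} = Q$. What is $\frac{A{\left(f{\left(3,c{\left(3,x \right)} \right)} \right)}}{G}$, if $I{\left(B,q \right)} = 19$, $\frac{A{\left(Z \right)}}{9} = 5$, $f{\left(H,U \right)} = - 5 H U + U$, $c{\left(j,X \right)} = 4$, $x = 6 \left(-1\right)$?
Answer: $\frac{45}{19} \approx 2.3684$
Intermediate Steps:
$x = -6$
$f{\left(H,U \right)} = U - 5 H U$ ($f{\left(H,U \right)} = - 5 H U + U = U - 5 H U$)
$A{\left(Z \right)} = 45$ ($A{\left(Z \right)} = 9 \cdot 5 = 45$)
$G = 19$
$\frac{A{\left(f{\left(3,c{\left(3,x \right)} \right)} \right)}}{G} = \frac{45}{19}$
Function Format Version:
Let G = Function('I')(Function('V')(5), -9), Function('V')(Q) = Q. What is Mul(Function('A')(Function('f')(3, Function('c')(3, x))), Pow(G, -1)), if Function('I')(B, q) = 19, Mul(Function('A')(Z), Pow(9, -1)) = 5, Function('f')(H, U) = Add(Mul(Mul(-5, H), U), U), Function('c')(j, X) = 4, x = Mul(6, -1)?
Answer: Rational(45, 19) ≈ 2.3684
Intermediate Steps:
x = -6
Function('f')(H, U) = Add(U, Mul(-5, H, U)) (Function('f')(H, U) = Add(Mul(-5, H, U), U) = Add(U, Mul(-5, H, U)))
Function('A')(Z) = 45 (Function('A')(Z) = Mul(9, 5) = 45)
G = 19
Mul(Function('A')(Function('f')(3, Function('c')(3, x))), Pow(G, -1)) = Mul(45, Pow(19, -1)) = Mul(45, Rational(1, 19)) = Rational(45, 19)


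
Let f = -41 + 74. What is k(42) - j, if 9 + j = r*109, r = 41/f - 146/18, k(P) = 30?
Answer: 77981/99 ≈ 787.69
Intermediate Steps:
f = 33
r = -680/99 (r = 41/33 - 146/18 = 41*(1/33) - 146*1/18 = 41/33 - 73/9 = -680/99 ≈ -6.8687)
j = -75011/99 (j = -9 - 680/99*109 = -9 - 74120/99 = -75011/99 ≈ -757.69)
k(42) - j = 30 - 1*(-75011/99) = 30 + 75011/99 = 77981/99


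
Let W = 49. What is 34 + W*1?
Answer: 83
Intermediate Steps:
34 + W*1 = 34 + 49*1 = 34 + 49 = 83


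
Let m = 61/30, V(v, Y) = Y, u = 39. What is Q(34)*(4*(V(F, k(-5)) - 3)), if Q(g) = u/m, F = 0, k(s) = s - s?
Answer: -14040/61 ≈ -230.16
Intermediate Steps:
k(s) = 0
m = 61/30 (m = 61*(1/30) = 61/30 ≈ 2.0333)
Q(g) = 1170/61 (Q(g) = 39/(61/30) = 39*(30/61) = 1170/61)
Q(34)*(4*(V(F, k(-5)) - 3)) = 1170*(4*(0 - 3))/61 = 1170*(4*(-3))/61 = (1170/61)*(-12) = -14040/61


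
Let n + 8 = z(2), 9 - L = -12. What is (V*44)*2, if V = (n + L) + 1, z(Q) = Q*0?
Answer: 1232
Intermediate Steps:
L = 21 (L = 9 - 1*(-12) = 9 + 12 = 21)
z(Q) = 0
n = -8 (n = -8 + 0 = -8)
V = 14 (V = (-8 + 21) + 1 = 13 + 1 = 14)
(V*44)*2 = (14*44)*2 = 616*2 = 1232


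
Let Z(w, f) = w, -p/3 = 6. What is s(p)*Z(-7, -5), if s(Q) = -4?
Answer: 28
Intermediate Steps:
p = -18 (p = -3*6 = -18)
s(p)*Z(-7, -5) = -4*(-7) = 28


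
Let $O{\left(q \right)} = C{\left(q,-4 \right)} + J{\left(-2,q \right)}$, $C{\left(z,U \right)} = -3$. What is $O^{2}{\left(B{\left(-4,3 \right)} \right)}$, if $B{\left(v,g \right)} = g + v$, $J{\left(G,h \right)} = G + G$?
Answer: $49$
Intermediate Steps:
$J{\left(G,h \right)} = 2 G$
$O{\left(q \right)} = -7$ ($O{\left(q \right)} = -3 + 2 \left(-2\right) = -3 - 4 = -7$)
$O^{2}{\left(B{\left(-4,3 \right)} \right)} = \left(-7\right)^{2} = 49$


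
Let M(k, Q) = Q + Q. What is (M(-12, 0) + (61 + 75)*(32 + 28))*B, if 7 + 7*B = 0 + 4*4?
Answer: 73440/7 ≈ 10491.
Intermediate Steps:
M(k, Q) = 2*Q
B = 9/7 (B = -1 + (0 + 4*4)/7 = -1 + (0 + 16)/7 = -1 + (⅐)*16 = -1 + 16/7 = 9/7 ≈ 1.2857)
(M(-12, 0) + (61 + 75)*(32 + 28))*B = (2*0 + (61 + 75)*(32 + 28))*(9/7) = (0 + 136*60)*(9/7) = (0 + 8160)*(9/7) = 8160*(9/7) = 73440/7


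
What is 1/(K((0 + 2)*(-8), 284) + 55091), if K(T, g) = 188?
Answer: 1/55279 ≈ 1.8090e-5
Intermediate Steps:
1/(K((0 + 2)*(-8), 284) + 55091) = 1/(188 + 55091) = 1/55279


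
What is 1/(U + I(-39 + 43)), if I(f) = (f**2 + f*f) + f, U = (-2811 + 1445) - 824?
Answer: -1/2154 ≈ -0.00046425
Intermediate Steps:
U = -2190 (U = -1366 - 824 = -2190)
I(f) = f + 2*f**2 (I(f) = (f**2 + f**2) + f = 2*f**2 + f = f + 2*f**2)
1/(U + I(-39 + 43)) = 1/(-2190 + (-39 + 43)*(1 + 2*(-39 + 43))) = 1/(-2190 + 4*(1 + 2*4)) = 1/(-2190 + 4*(1 + 8)) = 1/(-2190 + 4*9) = 1/(-2190 + 36) = 1/(-2154) = -1/2154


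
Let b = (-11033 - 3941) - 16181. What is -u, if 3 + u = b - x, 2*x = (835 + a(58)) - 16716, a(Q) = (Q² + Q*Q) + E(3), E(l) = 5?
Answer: 26584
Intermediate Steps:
b = -31155 (b = -14974 - 16181 = -31155)
a(Q) = 5 + 2*Q² (a(Q) = (Q² + Q*Q) + 5 = (Q² + Q²) + 5 = 2*Q² + 5 = 5 + 2*Q²)
x = -4574 (x = ((835 + (5 + 2*58²)) - 16716)/2 = ((835 + (5 + 2*3364)) - 16716)/2 = ((835 + (5 + 6728)) - 16716)/2 = ((835 + 6733) - 16716)/2 = (7568 - 16716)/2 = (½)*(-9148) = -4574)
u = -26584 (u = -3 + (-31155 - 1*(-4574)) = -3 + (-31155 + 4574) = -3 - 26581 = -26584)
-u = -1*(-26584) = 26584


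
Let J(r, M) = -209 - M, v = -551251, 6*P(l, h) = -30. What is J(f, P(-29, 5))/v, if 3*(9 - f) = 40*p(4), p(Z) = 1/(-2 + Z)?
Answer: 204/551251 ≈ 0.00037007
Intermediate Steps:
P(l, h) = -5 (P(l, h) = (1/6)*(-30) = -5)
f = 7/3 (f = 9 - 40/(3*(-2 + 4)) = 9 - 40/(3*2) = 9 - 1/3*20 = 9 - 20/3 = 7/3 ≈ 2.3333)
J(f, P(-29, 5))/v = (-209 - 1*(-5))/(-551251) = (-209 + 5)*(-1/551251) = -204*(-1/551251) = 204/551251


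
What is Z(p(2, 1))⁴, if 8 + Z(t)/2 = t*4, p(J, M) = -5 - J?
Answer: 26873856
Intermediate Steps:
Z(t) = -16 + 8*t (Z(t) = -16 + 2*(t*4) = -16 + 2*(4*t) = -16 + 8*t)
Z(p(2, 1))⁴ = (-16 + 8*(-5 - 1*2))⁴ = (-16 + 8*(-5 - 2))⁴ = (-16 + 8*(-7))⁴ = (-16 - 56)⁴ = (-72)⁴ = 26873856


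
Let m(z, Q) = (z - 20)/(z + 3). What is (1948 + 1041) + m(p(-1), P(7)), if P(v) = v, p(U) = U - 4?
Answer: 6003/2 ≈ 3001.5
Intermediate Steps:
p(U) = -4 + U
m(z, Q) = (-20 + z)/(3 + z)
(1948 + 1041) + m(p(-1), P(7)) = (1948 + 1041) + (-20 + (-4 - 1))/(3 + (-4 - 1)) = 2989 + (-20 - 5)/(3 - 5) = 2989 - 25/(-2) = 2989 - 1/2*(-25) = 2989 + 25/2 = 6003/2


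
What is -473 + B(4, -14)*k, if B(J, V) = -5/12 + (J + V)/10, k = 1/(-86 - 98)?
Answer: -1044367/2208 ≈ -472.99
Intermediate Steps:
k = -1/184 (k = 1/(-184) = -1/184 ≈ -0.0054348)
B(J, V) = -5/12 + J/10 + V/10 (B(J, V) = -5*1/12 + (J + V)*(⅒) = -5/12 + (J/10 + V/10) = -5/12 + J/10 + V/10)
-473 + B(4, -14)*k = -473 + (-5/12 + (⅒)*4 + (⅒)*(-14))*(-1/184) = -473 + (-5/12 + ⅖ - 7/5)*(-1/184) = -473 - 17/12*(-1/184) = -473 + 17/2208 = -1044367/2208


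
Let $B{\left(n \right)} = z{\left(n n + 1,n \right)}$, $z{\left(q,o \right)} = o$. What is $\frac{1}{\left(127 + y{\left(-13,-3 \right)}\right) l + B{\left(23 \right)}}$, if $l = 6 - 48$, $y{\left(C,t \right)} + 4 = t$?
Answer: $- \frac{1}{5017} \approx -0.00019932$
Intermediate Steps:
$y{\left(C,t \right)} = -4 + t$
$B{\left(n \right)} = n$
$l = -42$ ($l = 6 - 48 = -42$)
$\frac{1}{\left(127 + y{\left(-13,-3 \right)}\right) l + B{\left(23 \right)}} = \frac{1}{\left(127 - 7\right) \left(-42\right) + 23} = \frac{1}{120 \left(-42\right) + 23} = \frac{1}{-5040 + 23} = \frac{1}{-5017} = - \frac{1}{5017}$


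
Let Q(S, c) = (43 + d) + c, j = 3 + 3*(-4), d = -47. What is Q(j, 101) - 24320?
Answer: -24223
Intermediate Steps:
j = -9 (j = 3 - 12 = -9)
Q(S, c) = -4 + c (Q(S, c) = (43 - 47) + c = -4 + c)
Q(j, 101) - 24320 = (-4 + 101) - 24320 = 97 - 24320 = -24223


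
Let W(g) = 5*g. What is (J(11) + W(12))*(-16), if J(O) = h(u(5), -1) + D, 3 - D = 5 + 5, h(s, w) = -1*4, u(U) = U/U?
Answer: -784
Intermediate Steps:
u(U) = 1
h(s, w) = -4
D = -7 (D = 3 - (5 + 5) = 3 - 1*10 = 3 - 10 = -7)
J(O) = -11 (J(O) = -4 - 7 = -11)
(J(11) + W(12))*(-16) = (-11 + 5*12)*(-16) = (-11 + 60)*(-16) = 49*(-16) = -784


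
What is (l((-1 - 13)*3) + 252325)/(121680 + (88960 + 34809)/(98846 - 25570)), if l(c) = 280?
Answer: 18509883980/8916347449 ≈ 2.0760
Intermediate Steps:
(l((-1 - 13)*3) + 252325)/(121680 + (88960 + 34809)/(98846 - 25570)) = (280 + 252325)/(121680 + (88960 + 34809)/(98846 - 25570)) = 252605/(121680 + 123769/73276) = 252605/(8916347449/73276) = 252605*(73276/8916347449) = 18509883980/8916347449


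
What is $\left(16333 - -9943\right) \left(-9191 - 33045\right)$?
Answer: $-1109793136$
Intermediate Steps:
$\left(16333 - -9943\right) \left(-9191 - 33045\right) = \left(16333 + \left(-10885 + 20828\right)\right) \left(-42236\right) = \left(16333 + 9943\right) \left(-42236\right) = 26276 \left(-42236\right) = -1109793136$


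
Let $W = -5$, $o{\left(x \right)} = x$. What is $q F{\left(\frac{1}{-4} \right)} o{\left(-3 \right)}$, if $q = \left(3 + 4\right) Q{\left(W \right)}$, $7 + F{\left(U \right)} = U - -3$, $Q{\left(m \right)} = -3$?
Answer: $- \frac{1071}{4} \approx -267.75$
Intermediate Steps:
$F{\left(U \right)} = -4 + U$ ($F{\left(U \right)} = -7 + \left(U - -3\right) = -7 + \left(U + 3\right) = -7 + \left(3 + U\right) = -4 + U$)
$q = -21$ ($q = \left(3 + 4\right) \left(-3\right) = 7 \left(-3\right) = -21$)
$q F{\left(\frac{1}{-4} \right)} o{\left(-3 \right)} = - 21 \left(-4 + \frac{1}{-4}\right) \left(-3\right) = - 21 \left(-4 - \frac{1}{4}\right) \left(-3\right) = \left(-21\right) \left(- \frac{17}{4}\right) \left(-3\right) = \frac{357}{4} \left(-3\right) = - \frac{1071}{4}$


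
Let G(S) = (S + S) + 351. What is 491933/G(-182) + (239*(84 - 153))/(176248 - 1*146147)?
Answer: -1139068432/30101 ≈ -37842.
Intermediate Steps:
G(S) = 351 + 2*S (G(S) = 2*S + 351 = 351 + 2*S)
491933/G(-182) + (239*(84 - 153))/(176248 - 1*146147) = 491933/(351 + 2*(-182)) + (239*(84 - 153))/(176248 - 1*146147) = 491933/(351 - 364) + (239*(-69))/(176248 - 146147) = 491933/(-13) - 16491/30101 = 491933*(-1/13) - 16491*1/30101 = -37841 - 16491/30101 = -1139068432/30101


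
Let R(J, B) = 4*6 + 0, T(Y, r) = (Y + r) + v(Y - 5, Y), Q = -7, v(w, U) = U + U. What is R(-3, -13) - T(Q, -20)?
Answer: 65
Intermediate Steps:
v(w, U) = 2*U
T(Y, r) = r + 3*Y (T(Y, r) = (Y + r) + 2*Y = r + 3*Y)
R(J, B) = 24 (R(J, B) = 24 + 0 = 24)
R(-3, -13) - T(Q, -20) = 24 - (-20 + 3*(-7)) = 24 - (-20 - 21) = 24 - 1*(-41) = 24 + 41 = 65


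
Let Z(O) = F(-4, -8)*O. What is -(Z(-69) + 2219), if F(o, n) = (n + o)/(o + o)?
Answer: -4231/2 ≈ -2115.5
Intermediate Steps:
F(o, n) = (n + o)/(2*o) (F(o, n) = (n + o)/((2*o)) = (n + o)*(1/(2*o)) = (n + o)/(2*o))
Z(O) = 3*O/2 (Z(O) = ((1/2)*(-8 - 4)/(-4))*O = ((1/2)*(-1/4)*(-12))*O = 3*O/2)
-(Z(-69) + 2219) = -((3/2)*(-69) + 2219) = -(-207/2 + 2219) = -1*4231/2 = -4231/2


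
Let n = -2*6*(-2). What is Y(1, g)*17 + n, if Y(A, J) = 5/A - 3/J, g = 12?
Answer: 419/4 ≈ 104.75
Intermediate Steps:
n = 24 (n = -12*(-2) = 24)
Y(A, J) = -3/J + 5/A
Y(1, g)*17 + n = (-3/12 + 5/1)*17 + 24 = (-3*1/12 + 5*1)*17 + 24 = (-¼ + 5)*17 + 24 = (19/4)*17 + 24 = 323/4 + 24 = 419/4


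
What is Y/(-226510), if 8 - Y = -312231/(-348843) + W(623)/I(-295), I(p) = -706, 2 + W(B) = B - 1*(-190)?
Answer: -677580617/18595199372860 ≈ -3.6438e-5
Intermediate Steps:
W(B) = 188 + B (W(B) = -2 + (B - 1*(-190)) = -2 + (B + 190) = -2 + (190 + B) = 188 + B)
Y = 677580617/82094386 (Y = 8 - (-312231/(-348843) + (188 + 623)/(-706)) = 8 - (-312231*(-1/348843) + 811*(-1/706)) = 8 - (104077/116281 - 811/706) = 8 - 1*(-20825529/82094386) = 8 + 20825529/82094386 = 677580617/82094386 ≈ 8.2537)
Y/(-226510) = (677580617/82094386)/(-226510) = (677580617/82094386)*(-1/226510) = -677580617/18595199372860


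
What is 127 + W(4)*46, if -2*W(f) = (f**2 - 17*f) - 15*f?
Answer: 2703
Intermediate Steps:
W(f) = 16*f - f**2/2 (W(f) = -((f**2 - 17*f) - 15*f)/2 = -(f**2 - 32*f)/2 = 16*f - f**2/2)
127 + W(4)*46 = 127 + ((1/2)*4*(32 - 1*4))*46 = 127 + ((1/2)*4*(32 - 4))*46 = 127 + ((1/2)*4*28)*46 = 127 + 56*46 = 127 + 2576 = 2703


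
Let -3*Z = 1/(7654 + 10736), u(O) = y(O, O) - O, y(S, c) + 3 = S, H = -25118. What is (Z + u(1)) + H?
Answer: -1385925571/55170 ≈ -25121.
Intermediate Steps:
y(S, c) = -3 + S
u(O) = -3 (u(O) = (-3 + O) - O = -3)
Z = -1/55170 (Z = -1/(3*(7654 + 10736)) = -⅓/18390 = -⅓*1/18390 = -1/55170 ≈ -1.8126e-5)
(Z + u(1)) + H = (-1/55170 - 3) - 25118 = -165511/55170 - 25118 = -1385925571/55170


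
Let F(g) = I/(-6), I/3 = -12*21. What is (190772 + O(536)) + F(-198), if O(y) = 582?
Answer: 191480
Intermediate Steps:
I = -756 (I = 3*(-12*21) = 3*(-252) = -756)
F(g) = 126 (F(g) = -756/(-6) = -756*(-⅙) = 126)
(190772 + O(536)) + F(-198) = (190772 + 582) + 126 = 191354 + 126 = 191480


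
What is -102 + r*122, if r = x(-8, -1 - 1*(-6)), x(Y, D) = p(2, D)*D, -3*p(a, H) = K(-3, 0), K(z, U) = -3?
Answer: 508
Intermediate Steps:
p(a, H) = 1 (p(a, H) = -⅓*(-3) = 1)
x(Y, D) = D (x(Y, D) = 1*D = D)
r = 5 (r = -1 - 1*(-6) = -1 + 6 = 5)
-102 + r*122 = -102 + 5*122 = -102 + 610 = 508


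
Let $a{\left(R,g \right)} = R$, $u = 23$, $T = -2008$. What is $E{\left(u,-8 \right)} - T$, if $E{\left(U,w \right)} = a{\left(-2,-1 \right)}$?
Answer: $2006$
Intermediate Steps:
$E{\left(U,w \right)} = -2$
$E{\left(u,-8 \right)} - T = -2 - -2008 = -2 + 2008 = 2006$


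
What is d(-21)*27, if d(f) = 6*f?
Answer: -3402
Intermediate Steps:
d(-21)*27 = (6*(-21))*27 = -126*27 = -3402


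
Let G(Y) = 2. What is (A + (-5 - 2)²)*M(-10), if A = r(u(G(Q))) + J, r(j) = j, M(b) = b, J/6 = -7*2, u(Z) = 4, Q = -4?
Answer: 310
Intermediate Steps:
J = -84 (J = 6*(-7*2) = 6*(-14) = -84)
A = -80 (A = 4 - 84 = -80)
(A + (-5 - 2)²)*M(-10) = (-80 + (-5 - 2)²)*(-10) = (-80 + (-7)²)*(-10) = (-80 + 49)*(-10) = -31*(-10) = 310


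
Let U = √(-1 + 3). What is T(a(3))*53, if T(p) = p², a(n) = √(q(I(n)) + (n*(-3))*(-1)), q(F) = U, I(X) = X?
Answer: 477 + 53*√2 ≈ 551.95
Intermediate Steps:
U = √2 ≈ 1.4142
q(F) = √2
a(n) = √(√2 + 3*n) (a(n) = √(√2 + (n*(-3))*(-1)) = √(√2 - 3*n*(-1)) = √(√2 + 3*n))
T(a(3))*53 = (√(√2 + 3*3))²*53 = (√(√2 + 9))²*53 = (√(9 + √2))²*53 = (9 + √2)*53 = 477 + 53*√2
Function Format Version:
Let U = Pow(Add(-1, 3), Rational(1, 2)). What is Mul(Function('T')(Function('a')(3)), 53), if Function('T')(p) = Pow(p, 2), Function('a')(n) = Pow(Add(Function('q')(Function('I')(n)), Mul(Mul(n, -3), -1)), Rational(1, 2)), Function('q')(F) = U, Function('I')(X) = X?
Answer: Add(477, Mul(53, Pow(2, Rational(1, 2)))) ≈ 551.95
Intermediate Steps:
U = Pow(2, Rational(1, 2)) ≈ 1.4142
Function('q')(F) = Pow(2, Rational(1, 2))
Function('a')(n) = Pow(Add(Pow(2, Rational(1, 2)), Mul(3, n)), Rational(1, 2)) (Function('a')(n) = Pow(Add(Pow(2, Rational(1, 2)), Mul(Mul(n, -3), -1)), Rational(1, 2)) = Pow(Add(Pow(2, Rational(1, 2)), Mul(Mul(-3, n), -1)), Rational(1, 2)) = Pow(Add(Pow(2, Rational(1, 2)), Mul(3, n)), Rational(1, 2)))
Mul(Function('T')(Function('a')(3)), 53) = Mul(Pow(Pow(Add(Pow(2, Rational(1, 2)), Mul(3, 3)), Rational(1, 2)), 2), 53) = Mul(Pow(Pow(Add(Pow(2, Rational(1, 2)), 9), Rational(1, 2)), 2), 53) = Mul(Pow(Pow(Add(9, Pow(2, Rational(1, 2))), Rational(1, 2)), 2), 53) = Mul(Add(9, Pow(2, Rational(1, 2))), 53) = Add(477, Mul(53, Pow(2, Rational(1, 2))))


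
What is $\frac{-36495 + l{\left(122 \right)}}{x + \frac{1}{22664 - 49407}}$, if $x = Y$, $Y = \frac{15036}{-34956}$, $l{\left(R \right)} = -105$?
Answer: $\frac{712806584850}{8377973} \approx 85081.0$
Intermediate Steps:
$Y = - \frac{1253}{2913}$ ($Y = 15036 \left(- \frac{1}{34956}\right) = - \frac{1253}{2913} \approx -0.43014$)
$x = - \frac{1253}{2913} \approx -0.43014$
$\frac{-36495 + l{\left(122 \right)}}{x + \frac{1}{22664 - 49407}} = \frac{-36495 - 105}{- \frac{1253}{2913} + \frac{1}{22664 - 49407}} = - \frac{36600}{- \frac{1253}{2913} + \frac{1}{-26743}} = - \frac{36600}{- \frac{1253}{2913} - \frac{1}{26743}} = - \frac{36600}{- \frac{33511892}{77902359}} = \left(-36600\right) \left(- \frac{77902359}{33511892}\right) = \frac{712806584850}{8377973}$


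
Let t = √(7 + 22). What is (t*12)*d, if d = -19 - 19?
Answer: -456*√29 ≈ -2455.6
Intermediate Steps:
t = √29 ≈ 5.3852
d = -38
(t*12)*d = (√29*12)*(-38) = (12*√29)*(-38) = -456*√29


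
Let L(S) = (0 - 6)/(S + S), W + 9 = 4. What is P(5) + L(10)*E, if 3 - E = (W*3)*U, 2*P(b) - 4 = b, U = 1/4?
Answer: 99/40 ≈ 2.4750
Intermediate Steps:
W = -5 (W = -9 + 4 = -5)
U = ¼ ≈ 0.25000
P(b) = 2 + b/2
E = 27/4 (E = 3 - (-5*3)/4 = 3 - (-15)/4 = 3 - 1*(-15/4) = 3 + 15/4 = 27/4 ≈ 6.7500)
L(S) = -3/S (L(S) = -6*1/(2*S) = -3/S)
P(5) + L(10)*E = (2 + (½)*5) - 3/10*(27/4) = (2 + 5/2) - 3*⅒*(27/4) = 9/2 - 3/10*27/4 = 9/2 - 81/40 = 99/40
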